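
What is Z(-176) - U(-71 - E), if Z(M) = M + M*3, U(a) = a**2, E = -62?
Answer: -785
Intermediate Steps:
Z(M) = 4*M (Z(M) = M + 3*M = 4*M)
Z(-176) - U(-71 - E) = 4*(-176) - (-71 - 1*(-62))**2 = -704 - (-71 + 62)**2 = -704 - 1*(-9)**2 = -704 - 1*81 = -704 - 81 = -785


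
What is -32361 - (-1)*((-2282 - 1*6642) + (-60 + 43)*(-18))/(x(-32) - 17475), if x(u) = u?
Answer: -566535409/17507 ≈ -32361.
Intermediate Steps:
-32361 - (-1)*((-2282 - 1*6642) + (-60 + 43)*(-18))/(x(-32) - 17475) = -32361 - (-1)*((-2282 - 1*6642) + (-60 + 43)*(-18))/(-32 - 17475) = -32361 - (-1)*((-2282 - 6642) - 17*(-18))/(-17507) = -32361 - (-1)*(-8924 + 306)*(-1/17507) = -32361 - (-1)*(-8618*(-1/17507)) = -32361 - (-1)*8618/17507 = -32361 - 1*(-8618/17507) = -32361 + 8618/17507 = -566535409/17507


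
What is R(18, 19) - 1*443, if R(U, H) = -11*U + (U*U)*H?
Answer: 5515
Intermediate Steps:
R(U, H) = -11*U + H*U² (R(U, H) = -11*U + U²*H = -11*U + H*U²)
R(18, 19) - 1*443 = 18*(-11 + 19*18) - 1*443 = 18*(-11 + 342) - 443 = 18*331 - 443 = 5958 - 443 = 5515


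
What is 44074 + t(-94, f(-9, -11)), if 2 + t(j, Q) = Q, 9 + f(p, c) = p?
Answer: 44054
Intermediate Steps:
f(p, c) = -9 + p
t(j, Q) = -2 + Q
44074 + t(-94, f(-9, -11)) = 44074 + (-2 + (-9 - 9)) = 44074 + (-2 - 18) = 44074 - 20 = 44054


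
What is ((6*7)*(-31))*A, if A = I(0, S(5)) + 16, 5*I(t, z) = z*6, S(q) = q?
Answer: -28644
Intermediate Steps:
I(t, z) = 6*z/5 (I(t, z) = (z*6)/5 = (6*z)/5 = 6*z/5)
A = 22 (A = (6/5)*5 + 16 = 6 + 16 = 22)
((6*7)*(-31))*A = ((6*7)*(-31))*22 = (42*(-31))*22 = -1302*22 = -28644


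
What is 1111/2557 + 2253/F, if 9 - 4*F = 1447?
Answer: -10723033/1838483 ≈ -5.8325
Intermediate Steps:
F = -719/2 (F = 9/4 - 1/4*1447 = 9/4 - 1447/4 = -719/2 ≈ -359.50)
1111/2557 + 2253/F = 1111/2557 + 2253/(-719/2) = 1111*(1/2557) + 2253*(-2/719) = 1111/2557 - 4506/719 = -10723033/1838483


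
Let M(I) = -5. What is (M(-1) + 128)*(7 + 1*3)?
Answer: 1230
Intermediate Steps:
(M(-1) + 128)*(7 + 1*3) = (-5 + 128)*(7 + 1*3) = 123*(7 + 3) = 123*10 = 1230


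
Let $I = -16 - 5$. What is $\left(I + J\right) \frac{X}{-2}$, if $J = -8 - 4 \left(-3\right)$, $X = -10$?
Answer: $-85$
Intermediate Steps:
$I = -21$ ($I = -16 - 5 = -21$)
$J = 4$ ($J = -8 - -12 = -8 + 12 = 4$)
$\left(I + J\right) \frac{X}{-2} = \left(-21 + 4\right) \left(- \frac{10}{-2}\right) = - 17 \left(\left(-10\right) \left(- \frac{1}{2}\right)\right) = \left(-17\right) 5 = -85$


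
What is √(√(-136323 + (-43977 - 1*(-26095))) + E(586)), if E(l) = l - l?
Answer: 154205^(¼)*√I ≈ 14.012 + 14.012*I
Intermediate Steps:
E(l) = 0
√(√(-136323 + (-43977 - 1*(-26095))) + E(586)) = √(√(-136323 + (-43977 - 1*(-26095))) + 0) = √(√(-136323 + (-43977 + 26095)) + 0) = √(√(-136323 - 17882) + 0) = √(√(-154205) + 0) = √(I*√154205 + 0) = √(I*√154205) = 154205^(¼)*√I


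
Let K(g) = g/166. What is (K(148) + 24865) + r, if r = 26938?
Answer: 4299723/83 ≈ 51804.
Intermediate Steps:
K(g) = g/166 (K(g) = g*(1/166) = g/166)
(K(148) + 24865) + r = ((1/166)*148 + 24865) + 26938 = (74/83 + 24865) + 26938 = 2063869/83 + 26938 = 4299723/83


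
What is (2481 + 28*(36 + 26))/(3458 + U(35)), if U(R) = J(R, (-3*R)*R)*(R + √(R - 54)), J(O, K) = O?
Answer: 2821173/3136252 - 21085*I*√19/3136252 ≈ 0.89954 - 0.029305*I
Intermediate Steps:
U(R) = R*(R + √(-54 + R)) (U(R) = R*(R + √(R - 54)) = R*(R + √(-54 + R)))
(2481 + 28*(36 + 26))/(3458 + U(35)) = (2481 + 28*(36 + 26))/(3458 + 35*(35 + √(-54 + 35))) = (2481 + 28*62)/(3458 + 35*(35 + √(-19))) = (2481 + 1736)/(3458 + 35*(35 + I*√19)) = 4217/(3458 + (1225 + 35*I*√19)) = 4217/(4683 + 35*I*√19)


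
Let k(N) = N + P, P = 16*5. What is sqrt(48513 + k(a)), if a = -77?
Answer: 2*sqrt(12129) ≈ 220.26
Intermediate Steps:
P = 80
k(N) = 80 + N (k(N) = N + 80 = 80 + N)
sqrt(48513 + k(a)) = sqrt(48513 + (80 - 77)) = sqrt(48513 + 3) = sqrt(48516) = 2*sqrt(12129)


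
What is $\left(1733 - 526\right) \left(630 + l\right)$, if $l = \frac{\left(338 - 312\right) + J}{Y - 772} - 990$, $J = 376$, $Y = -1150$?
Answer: $- \frac{417816327}{961} \approx -4.3477 \cdot 10^{5}$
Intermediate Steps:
$l = - \frac{951591}{961}$ ($l = \frac{\left(338 - 312\right) + 376}{-1150 - 772} - 990 = \frac{\left(338 - 312\right) + 376}{-1922} - 990 = \left(26 + 376\right) \left(- \frac{1}{1922}\right) - 990 = 402 \left(- \frac{1}{1922}\right) - 990 = - \frac{201}{961} - 990 = - \frac{951591}{961} \approx -990.21$)
$\left(1733 - 526\right) \left(630 + l\right) = \left(1733 - 526\right) \left(630 - \frac{951591}{961}\right) = 1207 \left(- \frac{346161}{961}\right) = - \frac{417816327}{961}$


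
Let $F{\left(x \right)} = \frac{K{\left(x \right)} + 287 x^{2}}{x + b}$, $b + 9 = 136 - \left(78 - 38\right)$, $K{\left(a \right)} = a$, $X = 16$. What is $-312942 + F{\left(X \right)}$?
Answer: $- \frac{32159538}{103} \approx -3.1223 \cdot 10^{5}$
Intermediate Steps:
$b = 87$ ($b = -9 + \left(136 - \left(78 - 38\right)\right) = -9 + \left(136 - 40\right) = -9 + 96 = 87$)
$F{\left(x \right)} = \frac{x + 287 x^{2}}{87 + x}$ ($F{\left(x \right)} = \frac{x + 287 x^{2}}{x + 87} = \frac{x + 287 x^{2}}{87 + x}$)
$-312942 + F{\left(X \right)} = -312942 + \frac{16 \left(1 + 287 \cdot 16\right)}{87 + 16} = -312942 + \frac{16 \left(1 + 4592\right)}{103} = -312942 + 16 \cdot \frac{1}{103} \cdot 4593 = -312942 + \frac{73488}{103} = - \frac{32159538}{103}$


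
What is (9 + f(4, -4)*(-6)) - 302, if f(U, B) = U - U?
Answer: -293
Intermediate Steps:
f(U, B) = 0
(9 + f(4, -4)*(-6)) - 302 = (9 + 0*(-6)) - 302 = (9 + 0) - 302 = 9 - 302 = -293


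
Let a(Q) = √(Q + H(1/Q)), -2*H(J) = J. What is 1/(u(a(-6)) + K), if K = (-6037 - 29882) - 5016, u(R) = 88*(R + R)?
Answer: -122805/5027572499 - 88*I*√213/5027572499 ≈ -2.4426e-5 - 2.5545e-7*I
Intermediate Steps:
H(J) = -J/2
a(Q) = √(Q - 1/(2*Q))
u(R) = 176*R (u(R) = 88*(2*R) = 176*R)
K = -40935 (K = -35919 - 5016 = -40935)
1/(u(a(-6)) + K) = 1/(176*(√(-2/(-6) + 4*(-6))/2) - 40935) = 1/(176*(√(-2*(-⅙) - 24)/2) - 40935) = 1/(176*(√(⅓ - 24)/2) - 40935) = 1/(176*(√(-71/3)/2) - 40935) = 1/(176*((I*√213/3)/2) - 40935) = 1/(176*(I*√213/6) - 40935) = 1/(88*I*√213/3 - 40935) = 1/(-40935 + 88*I*√213/3)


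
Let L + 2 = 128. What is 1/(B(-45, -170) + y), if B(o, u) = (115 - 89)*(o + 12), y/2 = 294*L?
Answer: 1/73230 ≈ 1.3656e-5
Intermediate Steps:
L = 126 (L = -2 + 128 = 126)
y = 74088 (y = 2*(294*126) = 2*37044 = 74088)
B(o, u) = 312 + 26*o (B(o, u) = 26*(12 + o) = 312 + 26*o)
1/(B(-45, -170) + y) = 1/((312 + 26*(-45)) + 74088) = 1/((312 - 1170) + 74088) = 1/(-858 + 74088) = 1/73230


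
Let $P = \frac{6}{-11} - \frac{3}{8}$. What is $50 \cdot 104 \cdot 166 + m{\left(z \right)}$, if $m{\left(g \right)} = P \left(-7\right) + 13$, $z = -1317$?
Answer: $\frac{75963311}{88} \approx 8.6322 \cdot 10^{5}$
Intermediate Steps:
$P = - \frac{81}{88}$ ($P = 6 \left(- \frac{1}{11}\right) - \frac{3}{8} = - \frac{6}{11} - \frac{3}{8} = - \frac{81}{88} \approx -0.92045$)
$m{\left(g \right)} = \frac{1711}{88}$ ($m{\left(g \right)} = \left(- \frac{81}{88}\right) \left(-7\right) + 13 = \frac{567}{88} + 13 = \frac{1711}{88}$)
$50 \cdot 104 \cdot 166 + m{\left(z \right)} = 50 \cdot 104 \cdot 166 + \frac{1711}{88} = 5200 \cdot 166 + \frac{1711}{88} = 863200 + \frac{1711}{88} = \frac{75963311}{88}$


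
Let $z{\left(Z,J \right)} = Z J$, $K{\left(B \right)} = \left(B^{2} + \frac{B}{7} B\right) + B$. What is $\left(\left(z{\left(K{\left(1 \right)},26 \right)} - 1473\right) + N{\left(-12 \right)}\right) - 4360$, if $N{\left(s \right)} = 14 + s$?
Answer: $- \frac{40427}{7} \approx -5775.3$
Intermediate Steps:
$K{\left(B \right)} = B + \frac{8 B^{2}}{7}$ ($K{\left(B \right)} = \left(B^{2} + B \frac{1}{7} B\right) + B = \left(B^{2} + \frac{B}{7} B\right) + B = \left(B^{2} + \frac{B^{2}}{7}\right) + B = \frac{8 B^{2}}{7} + B = B + \frac{8 B^{2}}{7}$)
$z{\left(Z,J \right)} = J Z$
$\left(\left(z{\left(K{\left(1 \right)},26 \right)} - 1473\right) + N{\left(-12 \right)}\right) - 4360 = \left(\left(26 \cdot \frac{1}{7} \cdot 1 \left(7 + 8 \cdot 1\right) - 1473\right) + \left(14 - 12\right)\right) - 4360 = \left(\left(26 \cdot \frac{1}{7} \cdot 1 \left(7 + 8\right) - 1473\right) + 2\right) - 4360 = \left(\left(26 \cdot \frac{1}{7} \cdot 1 \cdot 15 - 1473\right) + 2\right) - 4360 = \left(\left(26 \cdot \frac{15}{7} - 1473\right) + 2\right) - 4360 = \left(\left(\frac{390}{7} - 1473\right) + 2\right) - 4360 = \left(- \frac{9921}{7} + 2\right) - 4360 = - \frac{9907}{7} - 4360 = - \frac{40427}{7}$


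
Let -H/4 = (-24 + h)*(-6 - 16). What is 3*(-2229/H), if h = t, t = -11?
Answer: 6687/3080 ≈ 2.1711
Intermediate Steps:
h = -11
H = -3080 (H = -4*(-24 - 11)*(-6 - 16) = -(-140)*(-22) = -4*770 = -3080)
3*(-2229/H) = 3*(-2229/(-3080)) = 3*(-2229*(-1/3080)) = 3*(2229/3080) = 6687/3080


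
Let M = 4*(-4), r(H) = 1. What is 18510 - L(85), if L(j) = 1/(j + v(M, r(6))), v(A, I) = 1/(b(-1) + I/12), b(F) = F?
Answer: 17084719/923 ≈ 18510.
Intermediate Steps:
M = -16
v(A, I) = 1/(-1 + I/12)
L(j) = 1/(-12/11 + j) (L(j) = 1/(j + 12/(-12 + 1)) = 1/(j + 12/(-11)) = 1/(j + 12*(-1/11)) = 1/(j - 12/11) = 1/(-12/11 + j))
18510 - L(85) = 18510 - 11/(-12 + 11*85) = 18510 - 11/(-12 + 935) = 18510 - 11/923 = 17084719/923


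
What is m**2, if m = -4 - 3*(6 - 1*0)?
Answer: 484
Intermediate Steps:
m = -22 (m = -4 - 3*(6 + 0) = -4 - 3*6 = -4 - 18 = -22)
m**2 = (-22)**2 = 484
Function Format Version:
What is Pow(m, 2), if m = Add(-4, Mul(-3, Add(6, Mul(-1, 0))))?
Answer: 484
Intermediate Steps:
m = -22 (m = Add(-4, Mul(-3, Add(6, 0))) = Add(-4, Mul(-3, 6)) = Add(-4, -18) = -22)
Pow(m, 2) = Pow(-22, 2) = 484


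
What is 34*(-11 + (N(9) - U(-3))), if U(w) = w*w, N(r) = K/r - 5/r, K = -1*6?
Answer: -6494/9 ≈ -721.56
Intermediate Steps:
K = -6
N(r) = -11/r (N(r) = -6/r - 5/r = -11/r)
U(w) = w²
34*(-11 + (N(9) - U(-3))) = 34*(-11 + (-11/9 - 1*(-3)²)) = 34*(-11 + (-11*⅑ - 1*9)) = 34*(-11 + (-11/9 - 9)) = 34*(-11 - 92/9) = 34*(-191/9) = -6494/9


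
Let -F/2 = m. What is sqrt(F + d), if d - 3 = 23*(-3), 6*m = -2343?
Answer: sqrt(715) ≈ 26.739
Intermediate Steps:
m = -781/2 (m = (1/6)*(-2343) = -781/2 ≈ -390.50)
F = 781 (F = -2*(-781/2) = 781)
d = -66 (d = 3 + 23*(-3) = 3 - 69 = -66)
sqrt(F + d) = sqrt(781 - 66) = sqrt(715)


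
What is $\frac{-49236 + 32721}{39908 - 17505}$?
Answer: $- \frac{16515}{22403} \approx -0.73718$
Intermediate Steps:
$\frac{-49236 + 32721}{39908 - 17505} = - \frac{16515}{22403}$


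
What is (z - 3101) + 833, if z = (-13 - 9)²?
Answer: -1784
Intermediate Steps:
z = 484 (z = (-22)² = 484)
(z - 3101) + 833 = (484 - 3101) + 833 = -2617 + 833 = -1784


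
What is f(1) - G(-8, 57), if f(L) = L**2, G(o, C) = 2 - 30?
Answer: 29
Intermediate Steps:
G(o, C) = -28
f(1) - G(-8, 57) = 1**2 - 1*(-28) = 1 + 28 = 29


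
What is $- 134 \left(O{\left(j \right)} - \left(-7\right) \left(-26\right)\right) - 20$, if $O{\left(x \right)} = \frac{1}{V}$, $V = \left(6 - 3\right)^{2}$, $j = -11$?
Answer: $\frac{219178}{9} \approx 24353.0$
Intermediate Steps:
$V = 9$ ($V = 3^{2} = 9$)
$O{\left(x \right)} = \frac{1}{9}$
$- 134 \left(O{\left(j \right)} - \left(-7\right) \left(-26\right)\right) - 20 = - 134 \left(\frac{1}{9} - \left(-7\right) \left(-26\right)\right) - 20 = - 134 \left(\frac{1}{9} - 182\right) - 20 = \left(-134\right) \left(- \frac{1637}{9}\right) - 20 = \frac{219358}{9} - 20 = \frac{219178}{9}$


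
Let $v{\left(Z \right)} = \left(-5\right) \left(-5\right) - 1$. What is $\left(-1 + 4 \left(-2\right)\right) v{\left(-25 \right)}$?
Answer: $-216$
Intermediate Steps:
$v{\left(Z \right)} = 24$ ($v{\left(Z \right)} = 25 - 1 = 24$)
$\left(-1 + 4 \left(-2\right)\right) v{\left(-25 \right)} = \left(-1 + 4 \left(-2\right)\right) 24 = \left(-1 - 8\right) 24 = \left(-9\right) 24 = -216$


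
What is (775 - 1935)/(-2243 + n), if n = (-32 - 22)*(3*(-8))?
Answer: 1160/947 ≈ 1.2249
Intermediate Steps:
n = 1296 (n = -54*(-24) = 1296)
(775 - 1935)/(-2243 + n) = (775 - 1935)/(-2243 + 1296) = -1160/(-947) = -1160*(-1/947) = 1160/947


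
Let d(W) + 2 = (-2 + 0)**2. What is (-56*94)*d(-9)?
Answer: -10528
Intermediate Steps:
d(W) = 2 (d(W) = -2 + (-2 + 0)**2 = -2 + (-2)**2 = -2 + 4 = 2)
(-56*94)*d(-9) = -56*94*2 = -5264*2 = -10528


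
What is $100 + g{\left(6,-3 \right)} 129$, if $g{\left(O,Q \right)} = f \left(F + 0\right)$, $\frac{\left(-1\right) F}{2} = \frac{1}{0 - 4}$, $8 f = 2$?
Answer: $\frac{929}{8} \approx 116.13$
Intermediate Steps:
$f = \frac{1}{4}$ ($f = \frac{1}{8} \cdot 2 = \frac{1}{4} \approx 0.25$)
$F = \frac{1}{2}$ ($F = - \frac{2}{0 - 4} = - \frac{2}{-4} = \left(-2\right) \left(- \frac{1}{4}\right) = \frac{1}{2} \approx 0.5$)
$g{\left(O,Q \right)} = \frac{1}{8}$ ($g{\left(O,Q \right)} = \frac{\frac{1}{2} + 0}{4} = \frac{1}{4} \cdot \frac{1}{2} = \frac{1}{8}$)
$100 + g{\left(6,-3 \right)} 129 = 100 + \frac{1}{8} \cdot 129 = 100 + \frac{129}{8} = \frac{929}{8}$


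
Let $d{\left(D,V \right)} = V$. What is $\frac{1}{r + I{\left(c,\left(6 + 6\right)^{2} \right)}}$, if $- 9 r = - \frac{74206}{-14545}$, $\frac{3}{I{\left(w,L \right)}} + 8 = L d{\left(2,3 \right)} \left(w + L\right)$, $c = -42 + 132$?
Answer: $- \frac{2646375480}{1500069953} \approx -1.7642$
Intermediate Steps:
$c = 90$
$I{\left(w,L \right)} = \frac{3}{-8 + L \left(3 L + 3 w\right)}$ ($I{\left(w,L \right)} = \frac{3}{-8 + L 3 \left(w + L\right)} = \frac{3}{-8 + L 3 \left(L + w\right)} = \frac{3}{-8 + L \left(3 L + 3 w\right)}$)
$r = - \frac{74206}{130905}$ ($r = - \frac{\left(-74206\right) \frac{1}{-14545}}{9} = - \frac{\left(-74206\right) \left(- \frac{1}{14545}\right)}{9} = \left(- \frac{1}{9}\right) \frac{74206}{14545} = - \frac{74206}{130905} \approx -0.56687$)
$\frac{1}{r + I{\left(c,\left(6 + 6\right)^{2} \right)}} = \frac{1}{- \frac{74206}{130905} + \frac{3}{-8 + 3 \left(\left(6 + 6\right)^{2}\right)^{2} + 3 \left(6 + 6\right)^{2} \cdot 90}} = \frac{1}{- \frac{74206}{130905} + \frac{3}{-8 + 3 \left(12^{2}\right)^{2} + 3 \cdot 12^{2} \cdot 90}} = \frac{1}{- \frac{74206}{130905} + \frac{3}{-8 + 3 \cdot 144^{2} + 3 \cdot 144 \cdot 90}} = \frac{1}{- \frac{74206}{130905} + \frac{3}{-8 + 3 \cdot 20736 + 38880}} = \frac{1}{- \frac{74206}{130905} + \frac{3}{-8 + 62208 + 38880}} = \frac{1}{- \frac{74206}{130905} + \frac{3}{101080}} = \frac{1}{- \frac{1500069953}{2646375480}} = - \frac{2646375480}{1500069953}$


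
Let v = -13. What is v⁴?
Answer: 28561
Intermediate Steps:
v⁴ = (-13)⁴ = 28561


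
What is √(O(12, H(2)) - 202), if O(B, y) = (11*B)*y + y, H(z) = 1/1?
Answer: I*√69 ≈ 8.3066*I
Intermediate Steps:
H(z) = 1
O(B, y) = y + 11*B*y (O(B, y) = 11*B*y + y = y + 11*B*y)
√(O(12, H(2)) - 202) = √(1*(1 + 11*12) - 202) = √(1*(1 + 132) - 202) = √(1*133 - 202) = √(133 - 202) = √(-69) = I*√69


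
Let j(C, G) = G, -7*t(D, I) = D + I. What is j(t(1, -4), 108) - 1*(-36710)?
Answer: 36818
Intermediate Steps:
t(D, I) = -D/7 - I/7 (t(D, I) = -(D + I)/7 = -D/7 - I/7)
j(t(1, -4), 108) - 1*(-36710) = 108 - 1*(-36710) = 108 + 36710 = 36818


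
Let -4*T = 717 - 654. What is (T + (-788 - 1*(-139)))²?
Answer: 7070281/16 ≈ 4.4189e+5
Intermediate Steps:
T = -63/4 (T = -(717 - 654)/4 = -¼*63 = -63/4 ≈ -15.750)
(T + (-788 - 1*(-139)))² = (-63/4 + (-788 - 1*(-139)))² = (-63/4 + (-788 + 139))² = (-63/4 - 649)² = (-2659/4)² = 7070281/16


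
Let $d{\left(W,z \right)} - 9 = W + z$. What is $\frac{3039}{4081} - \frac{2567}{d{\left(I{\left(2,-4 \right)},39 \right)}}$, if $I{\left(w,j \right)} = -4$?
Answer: $- \frac{940201}{16324} \approx -57.596$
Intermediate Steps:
$d{\left(W,z \right)} = 9 + W + z$ ($d{\left(W,z \right)} = 9 + \left(W + z\right) = 9 + W + z$)
$\frac{3039}{4081} - \frac{2567}{d{\left(I{\left(2,-4 \right)},39 \right)}} = \frac{3039}{4081} - \frac{2567}{9 - 4 + 39} = 3039 \cdot \frac{1}{4081} - \frac{2567}{44} = \frac{3039}{4081} - \frac{2567}{44} = - \frac{940201}{16324}$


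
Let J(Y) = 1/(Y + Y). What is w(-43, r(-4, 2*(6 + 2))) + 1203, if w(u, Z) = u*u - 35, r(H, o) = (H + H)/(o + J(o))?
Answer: 3017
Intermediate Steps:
J(Y) = 1/(2*Y)
r(H, o) = 2*H/(o + 1/(2*o)) (r(H, o) = (H + H)/(o + 1/(2*o)) = (2*H)/(o + 1/(2*o)) = 2*H/(o + 1/(2*o)))
w(u, Z) = -35 + u**2 (w(u, Z) = u**2 - 35 = -35 + u**2)
w(-43, r(-4, 2*(6 + 2))) + 1203 = (-35 + (-43)**2) + 1203 = (-35 + 1849) + 1203 = 1814 + 1203 = 3017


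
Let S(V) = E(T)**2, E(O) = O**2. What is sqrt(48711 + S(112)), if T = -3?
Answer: 2*sqrt(12198) ≈ 220.89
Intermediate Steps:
S(V) = 81 (S(V) = ((-3)**2)**2 = 9**2 = 81)
sqrt(48711 + S(112)) = sqrt(48711 + 81) = sqrt(48792) = 2*sqrt(12198)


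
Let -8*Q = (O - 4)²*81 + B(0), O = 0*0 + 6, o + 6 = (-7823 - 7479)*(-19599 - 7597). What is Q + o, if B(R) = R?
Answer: 832306291/2 ≈ 4.1615e+8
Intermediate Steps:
o = 416153186 (o = -6 + (-7823 - 7479)*(-19599 - 7597) = -6 - 15302*(-27196) = -6 + 416153192 = 416153186)
O = 6 (O = 0 + 6 = 6)
Q = -81/2 (Q = -((6 - 4)²*81 + 0)/8 = -(2²*81 + 0)/8 = -(4*81 + 0)/8 = -(324 + 0)/8 = -⅛*324 = -81/2 ≈ -40.500)
Q + o = -81/2 + 416153186 = 832306291/2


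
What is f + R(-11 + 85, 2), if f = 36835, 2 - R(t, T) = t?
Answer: 36763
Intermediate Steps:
R(t, T) = 2 - t
f + R(-11 + 85, 2) = 36835 + (2 - (-11 + 85)) = 36835 + (2 - 1*74) = 36835 + (2 - 74) = 36835 - 72 = 36763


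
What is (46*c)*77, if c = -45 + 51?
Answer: 21252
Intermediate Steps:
c = 6
(46*c)*77 = (46*6)*77 = 276*77 = 21252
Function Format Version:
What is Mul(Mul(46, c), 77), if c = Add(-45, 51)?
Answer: 21252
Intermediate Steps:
c = 6
Mul(Mul(46, c), 77) = Mul(Mul(46, 6), 77) = Mul(276, 77) = 21252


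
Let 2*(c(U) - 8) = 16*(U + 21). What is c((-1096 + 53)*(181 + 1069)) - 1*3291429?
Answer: -13721253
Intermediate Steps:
c(U) = 176 + 8*U (c(U) = 8 + (16*(U + 21))/2 = 8 + (16*(21 + U))/2 = 8 + (336 + 16*U)/2 = 8 + (168 + 8*U) = 176 + 8*U)
c((-1096 + 53)*(181 + 1069)) - 1*3291429 = (176 + 8*((-1096 + 53)*(181 + 1069))) - 1*3291429 = (176 + 8*(-1043*1250)) - 3291429 = (176 + 8*(-1303750)) - 3291429 = (176 - 10430000) - 3291429 = -10429824 - 3291429 = -13721253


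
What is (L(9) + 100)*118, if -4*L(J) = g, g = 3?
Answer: 23423/2 ≈ 11712.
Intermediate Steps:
L(J) = -¾ (L(J) = -¼*3 = -¾)
(L(9) + 100)*118 = (-¾ + 100)*118 = (397/4)*118 = 23423/2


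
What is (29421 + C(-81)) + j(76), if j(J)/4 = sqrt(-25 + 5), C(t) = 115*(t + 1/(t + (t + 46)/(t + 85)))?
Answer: 7217594/359 + 8*I*sqrt(5) ≈ 20105.0 + 17.889*I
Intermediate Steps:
C(t) = 115*t + 115/(t + (46 + t)/(85 + t)) (C(t) = 115*(t + 1/(t + (46 + t)/(85 + t))) = 115*t + 115/(t + (46 + t)/(85 + t)))
j(J) = 8*I*sqrt(5) (j(J) = 4*sqrt(-25 + 5) = 4*sqrt(-20) = 4*(2*I*sqrt(5)) = 8*I*sqrt(5))
(29421 + C(-81)) + j(76) = (29421 + 115*(85 + (-81)**3 + 47*(-81) + 86*(-81)**2)/(46 + (-81)**2 + 86*(-81))) + 8*I*sqrt(5) = (29421 + 115*(85 - 531441 - 3807 + 86*6561)/(46 + 6561 - 6966)) + 8*I*sqrt(5) = (29421 + 115*(85 - 531441 - 3807 + 564246)/(-359)) + 8*I*sqrt(5) = (29421 + 115*(-1/359)*29083) + 8*I*sqrt(5) = (29421 - 3344545/359) + 8*I*sqrt(5) = 7217594/359 + 8*I*sqrt(5)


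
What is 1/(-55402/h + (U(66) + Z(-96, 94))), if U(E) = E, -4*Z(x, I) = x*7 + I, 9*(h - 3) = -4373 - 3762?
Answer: 2027/551338 ≈ 0.0036765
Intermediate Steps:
h = -8108/9 (h = 3 + (-4373 - 3762)/9 = 3 + (⅑)*(-8135) = 3 - 8135/9 = -8108/9 ≈ -900.89)
Z(x, I) = -7*x/4 - I/4 (Z(x, I) = -(x*7 + I)/4 = -(7*x + I)/4 = -(I + 7*x)/4 = -7*x/4 - I/4)
1/(-55402/h + (U(66) + Z(-96, 94))) = 1/(-55402/(-8108/9) + (66 + (-7/4*(-96) - ¼*94))) = 1/(-55402*(-9/8108) + (66 + (168 - 47/2))) = 1/(249309/4054 + (66 + 289/2)) = 1/(249309/4054 + 421/2) = 1/(551338/2027) = 2027/551338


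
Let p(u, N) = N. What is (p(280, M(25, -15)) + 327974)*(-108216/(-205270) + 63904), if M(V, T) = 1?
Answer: 430227185103060/20527 ≈ 2.0959e+10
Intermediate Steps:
(p(280, M(25, -15)) + 327974)*(-108216/(-205270) + 63904) = (1 + 327974)*(-108216/(-205270) + 63904) = 327975*(-108216*(-1/205270) + 63904) = 327975*(54108/102635 + 63904) = 327975*(6558841148/102635) = 430227185103060/20527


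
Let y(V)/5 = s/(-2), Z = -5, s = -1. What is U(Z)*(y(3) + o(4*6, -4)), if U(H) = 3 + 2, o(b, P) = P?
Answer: -15/2 ≈ -7.5000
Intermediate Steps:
U(H) = 5
y(V) = 5/2 (y(V) = 5*(-1/(-2)) = 5*(-1*(-½)) = 5*(½) = 5/2)
U(Z)*(y(3) + o(4*6, -4)) = 5*(5/2 - 4) = 5*(-3/2) = -15/2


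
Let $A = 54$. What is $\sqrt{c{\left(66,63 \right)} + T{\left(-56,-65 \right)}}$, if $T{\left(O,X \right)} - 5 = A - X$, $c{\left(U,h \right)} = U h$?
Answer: $\sqrt{4282} \approx 65.437$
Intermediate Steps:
$T{\left(O,X \right)} = 59 - X$ ($T{\left(O,X \right)} = 5 - \left(-54 + X\right) = 59 - X$)
$\sqrt{c{\left(66,63 \right)} + T{\left(-56,-65 \right)}} = \sqrt{66 \cdot 63 + \left(59 - -65\right)} = \sqrt{4158 + \left(59 + 65\right)} = \sqrt{4158 + 124} = \sqrt{4282}$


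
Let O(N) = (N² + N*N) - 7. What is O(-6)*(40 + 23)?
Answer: 4095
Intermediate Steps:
O(N) = -7 + 2*N² (O(N) = (N² + N²) - 7 = 2*N² - 7 = -7 + 2*N²)
O(-6)*(40 + 23) = (-7 + 2*(-6)²)*(40 + 23) = (-7 + 2*36)*63 = (-7 + 72)*63 = 65*63 = 4095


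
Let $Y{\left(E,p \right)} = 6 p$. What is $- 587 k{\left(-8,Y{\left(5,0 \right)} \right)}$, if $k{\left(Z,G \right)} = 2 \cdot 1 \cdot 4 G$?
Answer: $0$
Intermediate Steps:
$k{\left(Z,G \right)} = 8 G$ ($k{\left(Z,G \right)} = 2 \cdot 4 G = 8 G$)
$- 587 k{\left(-8,Y{\left(5,0 \right)} \right)} = - 587 \cdot 8 \cdot 6 \cdot 0 = - 587 \cdot 8 \cdot 0 = \left(-587\right) 0 = 0$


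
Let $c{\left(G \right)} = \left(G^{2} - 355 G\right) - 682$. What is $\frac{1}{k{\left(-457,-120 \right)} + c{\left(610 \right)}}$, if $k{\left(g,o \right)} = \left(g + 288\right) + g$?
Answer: $\frac{1}{154242} \approx 6.4833 \cdot 10^{-6}$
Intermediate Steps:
$c{\left(G \right)} = -682 + G^{2} - 355 G$
$k{\left(g,o \right)} = 288 + 2 g$ ($k{\left(g,o \right)} = \left(288 + g\right) + g = 288 + 2 g$)
$\frac{1}{k{\left(-457,-120 \right)} + c{\left(610 \right)}} = \frac{1}{\left(288 + 2 \left(-457\right)\right) - \left(217232 - 372100\right)} = \frac{1}{\left(288 - 914\right) - -154868} = \frac{1}{-626 + 154868} = \frac{1}{154242}$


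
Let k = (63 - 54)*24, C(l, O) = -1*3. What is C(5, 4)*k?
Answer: -648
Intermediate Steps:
C(l, O) = -3
k = 216 (k = 9*24 = 216)
C(5, 4)*k = -3*216 = -648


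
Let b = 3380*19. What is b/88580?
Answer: 3211/4429 ≈ 0.72499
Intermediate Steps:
b = 64220
b/88580 = 64220/88580 = 64220*(1/88580) = 3211/4429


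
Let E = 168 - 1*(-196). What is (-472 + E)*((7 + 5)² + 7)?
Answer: -16308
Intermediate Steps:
E = 364 (E = 168 + 196 = 364)
(-472 + E)*((7 + 5)² + 7) = (-472 + 364)*((7 + 5)² + 7) = -108*(12² + 7) = -108*(144 + 7) = -108*151 = -16308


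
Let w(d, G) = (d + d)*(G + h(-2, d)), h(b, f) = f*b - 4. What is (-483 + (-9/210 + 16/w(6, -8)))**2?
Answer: 23157534976/99225 ≈ 2.3338e+5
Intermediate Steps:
h(b, f) = -4 + b*f (h(b, f) = b*f - 4 = -4 + b*f)
w(d, G) = 2*d*(-4 + G - 2*d) (w(d, G) = (d + d)*(G + (-4 - 2*d)) = (2*d)*(-4 + G - 2*d) = 2*d*(-4 + G - 2*d))
(-483 + (-9/210 + 16/w(6, -8)))**2 = (-483 + (-9/210 + 16/((2*6*(-4 - 8 - 2*6)))))**2 = (-483 + (-9*1/210 + 16/((2*6*(-4 - 8 - 12)))))**2 = (-483 + (-3/70 + 16/((2*6*(-24)))))**2 = (-483 + (-3/70 + 16/(-288)))**2 = (-483 + (-3/70 + 16*(-1/288)))**2 = (-483 + (-3/70 - 1/18))**2 = (-483 - 31/315)**2 = (-152176/315)**2 = 23157534976/99225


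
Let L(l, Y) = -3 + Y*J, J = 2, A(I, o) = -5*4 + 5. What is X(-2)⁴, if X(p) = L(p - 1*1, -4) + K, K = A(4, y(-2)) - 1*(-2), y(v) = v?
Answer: 331776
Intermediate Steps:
A(I, o) = -15 (A(I, o) = -20 + 5 = -15)
K = -13 (K = -15 - 1*(-2) = -15 + 2 = -13)
L(l, Y) = -3 + 2*Y (L(l, Y) = -3 + Y*2 = -3 + 2*Y)
X(p) = -24 (X(p) = (-3 + 2*(-4)) - 13 = (-3 - 8) - 13 = -11 - 13 = -24)
X(-2)⁴ = (-24)⁴ = 331776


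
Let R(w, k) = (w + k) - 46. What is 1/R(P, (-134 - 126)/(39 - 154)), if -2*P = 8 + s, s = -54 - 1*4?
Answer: -23/431 ≈ -0.053364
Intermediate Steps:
s = -58 (s = -54 - 4 = -58)
P = 25 (P = -(8 - 58)/2 = -½*(-50) = 25)
R(w, k) = -46 + k + w (R(w, k) = (k + w) - 46 = -46 + k + w)
1/R(P, (-134 - 126)/(39 - 154)) = 1/(-46 + (-134 - 126)/(39 - 154) + 25) = 1/(-46 - 260/(-115) + 25) = 1/(-46 - 260*(-1/115) + 25) = 1/(-46 + 52/23 + 25) = 1/(-431/23) = -23/431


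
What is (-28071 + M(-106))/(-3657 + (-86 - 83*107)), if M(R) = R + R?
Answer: 28283/12624 ≈ 2.2404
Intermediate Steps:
M(R) = 2*R
(-28071 + M(-106))/(-3657 + (-86 - 83*107)) = (-28071 + 2*(-106))/(-3657 + (-86 - 83*107)) = (-28071 - 212)/(-3657 + (-86 - 8881)) = -28283/(-3657 - 8967) = -28283/(-12624) = -28283*(-1/12624) = 28283/12624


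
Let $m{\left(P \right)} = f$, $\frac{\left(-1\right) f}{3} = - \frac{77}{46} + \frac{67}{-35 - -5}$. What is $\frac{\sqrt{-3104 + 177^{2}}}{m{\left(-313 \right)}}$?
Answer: $\frac{575 \sqrt{1129}}{1348} \approx 14.333$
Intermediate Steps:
$f = \frac{1348}{115}$ ($f = - 3 \left(- \frac{77}{46} + \frac{67}{-35 - -5}\right) = - 3 \left(\left(-77\right) \frac{1}{46} + \frac{67}{-35 + 5}\right) = - 3 \left(- \frac{77}{46} + \frac{67}{-30}\right) = - 3 \left(- \frac{77}{46} + 67 \left(- \frac{1}{30}\right)\right) = - 3 \left(- \frac{77}{46} - \frac{67}{30}\right) = \left(-3\right) \left(- \frac{1348}{345}\right) = \frac{1348}{115} \approx 11.722$)
$m{\left(P \right)} = \frac{1348}{115}$
$\frac{\sqrt{-3104 + 177^{2}}}{m{\left(-313 \right)}} = \frac{\sqrt{-3104 + 177^{2}}}{\frac{1348}{115}} = \sqrt{-3104 + 31329} \cdot \frac{115}{1348} = \sqrt{28225} \cdot \frac{115}{1348} = 5 \sqrt{1129} \cdot \frac{115}{1348} = \frac{575 \sqrt{1129}}{1348}$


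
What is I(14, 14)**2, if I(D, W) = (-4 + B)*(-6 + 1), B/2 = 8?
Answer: 3600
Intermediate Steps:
B = 16 (B = 2*8 = 16)
I(D, W) = -60 (I(D, W) = (-4 + 16)*(-6 + 1) = 12*(-5) = -60)
I(14, 14)**2 = (-60)**2 = 3600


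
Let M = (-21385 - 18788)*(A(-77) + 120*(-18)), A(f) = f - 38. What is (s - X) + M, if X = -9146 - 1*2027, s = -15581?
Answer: 91389167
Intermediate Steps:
A(f) = -38 + f
X = -11173 (X = -9146 - 2027 = -11173)
M = 91393575 (M = (-21385 - 18788)*((-38 - 77) + 120*(-18)) = -40173*(-115 - 2160) = -40173*(-2275) = 91393575)
(s - X) + M = (-15581 - 1*(-11173)) + 91393575 = (-15581 + 11173) + 91393575 = -4408 + 91393575 = 91389167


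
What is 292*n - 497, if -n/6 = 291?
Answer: -510329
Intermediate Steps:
n = -1746 (n = -6*291 = -1746)
292*n - 497 = 292*(-1746) - 497 = -509832 - 497 = -510329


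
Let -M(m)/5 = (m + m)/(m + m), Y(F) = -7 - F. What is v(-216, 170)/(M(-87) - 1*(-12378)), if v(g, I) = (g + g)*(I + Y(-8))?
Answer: -73872/12373 ≈ -5.9704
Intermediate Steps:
v(g, I) = 2*g*(1 + I) (v(g, I) = (g + g)*(I + (-7 - 1*(-8))) = (2*g)*(I + (-7 + 8)) = (2*g)*(I + 1) = (2*g)*(1 + I) = 2*g*(1 + I))
M(m) = -5 (M(m) = -5*(m + m)/(m + m) = -5*2*m/(2*m) = -5*2*m*1/(2*m) = -5*1 = -5)
v(-216, 170)/(M(-87) - 1*(-12378)) = (2*(-216)*(1 + 170))/(-5 - 1*(-12378)) = (2*(-216)*171)/(-5 + 12378) = -73872/12373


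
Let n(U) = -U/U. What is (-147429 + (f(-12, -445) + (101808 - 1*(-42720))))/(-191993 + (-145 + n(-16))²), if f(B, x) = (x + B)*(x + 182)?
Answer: -117290/170677 ≈ -0.68720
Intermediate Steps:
f(B, x) = (182 + x)*(B + x) (f(B, x) = (B + x)*(182 + x) = (182 + x)*(B + x))
n(U) = -1 (n(U) = -1*1 = -1)
(-147429 + (f(-12, -445) + (101808 - 1*(-42720))))/(-191993 + (-145 + n(-16))²) = (-147429 + (((-445)² + 182*(-12) + 182*(-445) - 12*(-445)) + (101808 - 1*(-42720))))/(-191993 + (-145 - 1)²) = (-147429 + ((198025 - 2184 - 80990 + 5340) + (101808 + 42720)))/(-191993 + (-146)²) = (-147429 + (120191 + 144528))/(-191993 + 21316) = (-147429 + 264719)/(-170677) = 117290*(-1/170677) = -117290/170677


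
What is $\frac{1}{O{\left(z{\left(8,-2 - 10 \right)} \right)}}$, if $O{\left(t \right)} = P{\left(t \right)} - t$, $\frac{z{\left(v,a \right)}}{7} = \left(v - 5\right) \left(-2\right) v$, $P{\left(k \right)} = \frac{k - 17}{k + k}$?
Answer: $\frac{672}{226145} \approx 0.0029715$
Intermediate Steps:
$P{\left(k \right)} = \frac{-17 + k}{2 k}$
$z{\left(v,a \right)} = 7 v \left(10 - 2 v\right)$ ($z{\left(v,a \right)} = 7 \left(v - 5\right) \left(-2\right) v = 7 \left(-5 + v\right) \left(-2\right) v = 7 \left(10 - 2 v\right) v = 7 v \left(10 - 2 v\right)$)
$O{\left(t \right)} = - t + \frac{-17 + t}{2 t}$ ($O{\left(t \right)} = \frac{-17 + t}{2 t} - t = - t + \frac{-17 + t}{2 t}$)
$\frac{1}{O{\left(z{\left(8,-2 - 10 \right)} \right)}} = \frac{1}{\frac{1}{2} - 14 \cdot 8 \left(5 - 8\right) - \frac{17}{2 \cdot 14 \cdot 8 \left(5 - 8\right)}} = \frac{1}{\frac{1}{2} - 14 \cdot 8 \left(-3\right) - \frac{17}{2 \cdot 14 \cdot 8 \left(-3\right)}} = \frac{1}{\frac{1}{2} - -336 - \frac{17}{2 \left(-336\right)}} = \frac{1}{\frac{1}{2} + 336 - - \frac{17}{672}} = \frac{1}{\frac{1}{2} + 336 + \frac{17}{672}} = \frac{1}{\frac{226145}{672}} = \frac{672}{226145}$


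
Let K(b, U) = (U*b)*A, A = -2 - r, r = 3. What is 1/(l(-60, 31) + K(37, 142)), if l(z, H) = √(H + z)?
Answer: -26270/690112929 - I*√29/690112929 ≈ -3.8066e-5 - 7.8033e-9*I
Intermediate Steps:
A = -5 (A = -2 - 1*3 = -2 - 3 = -5)
K(b, U) = -5*U*b (K(b, U) = (U*b)*(-5) = -5*U*b)
1/(l(-60, 31) + K(37, 142)) = 1/(√(31 - 60) - 5*142*37) = 1/(√(-29) - 26270) = 1/(I*√29 - 26270) = 1/(-26270 + I*√29)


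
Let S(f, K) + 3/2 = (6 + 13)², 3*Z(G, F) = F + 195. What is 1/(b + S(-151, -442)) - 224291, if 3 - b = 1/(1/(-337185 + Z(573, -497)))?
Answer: -454388669693/2025889 ≈ -2.2429e+5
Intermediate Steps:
Z(G, F) = 65 + F/3 (Z(G, F) = (F + 195)/3 = (195 + F)/3 = 65 + F/3)
S(f, K) = 719/2 (S(f, K) = -3/2 + (6 + 13)² = -3/2 + 19² = -3/2 + 361 = 719/2)
b = 1011866/3 (b = 3 - 1/(1/(-337185 + (65 + (⅓)*(-497)))) = 3 - 1/(1/(-337185 + (65 - 497/3))) = 3 - 1/(1/(-337185 - 302/3)) = 3 - 1/(1/(-1011857/3)) = 3 - 1/(-3/1011857) = 3 - 1*(-1011857/3) = 3 + 1011857/3 = 1011866/3 ≈ 3.3729e+5)
1/(b + S(-151, -442)) - 224291 = 1/(1011866/3 + 719/2) - 224291 = 1/(2025889/6) - 224291 = 6/2025889 - 224291 = -454388669693/2025889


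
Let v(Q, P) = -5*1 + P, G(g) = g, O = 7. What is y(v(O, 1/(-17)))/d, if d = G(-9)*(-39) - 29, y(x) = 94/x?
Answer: -799/13846 ≈ -0.057706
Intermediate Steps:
v(Q, P) = -5 + P
d = 322 (d = -9*(-39) - 29 = 351 - 29 = 322)
y(v(O, 1/(-17)))/d = (94/(-5 + 1/(-17)))/322 = (94/(-5 - 1/17))*(1/322) = (94/(-86/17))*(1/322) = (94*(-17/86))*(1/322) = -799/43*1/322 = -799/13846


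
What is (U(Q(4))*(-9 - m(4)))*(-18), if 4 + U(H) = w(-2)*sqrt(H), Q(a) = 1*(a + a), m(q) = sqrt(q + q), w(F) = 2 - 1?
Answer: -504 + 180*sqrt(2) ≈ -249.44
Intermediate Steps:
w(F) = 1
m(q) = sqrt(2)*sqrt(q) (m(q) = sqrt(2*q) = sqrt(2)*sqrt(q))
Q(a) = 2*a (Q(a) = 1*(2*a) = 2*a)
U(H) = -4 + sqrt(H) (U(H) = -4 + 1*sqrt(H) = -4 + sqrt(H))
(U(Q(4))*(-9 - m(4)))*(-18) = ((-4 + sqrt(2*4))*(-9 - sqrt(2)*sqrt(4)))*(-18) = ((-4 + sqrt(8))*(-9 - sqrt(2)*2))*(-18) = ((-4 + 2*sqrt(2))*(-9 - 2*sqrt(2)))*(-18) = ((-9 - 2*sqrt(2))*(-4 + 2*sqrt(2)))*(-18) = -18*(-9 - 2*sqrt(2))*(-4 + 2*sqrt(2))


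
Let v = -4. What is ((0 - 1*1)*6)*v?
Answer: 24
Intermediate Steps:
((0 - 1*1)*6)*v = ((0 - 1*1)*6)*(-4) = ((0 - 1)*6)*(-4) = -1*6*(-4) = -6*(-4) = 24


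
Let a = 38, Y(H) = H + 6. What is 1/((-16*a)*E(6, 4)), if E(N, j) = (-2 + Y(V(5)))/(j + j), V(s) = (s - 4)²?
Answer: -1/380 ≈ -0.0026316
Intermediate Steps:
V(s) = (-4 + s)²
Y(H) = 6 + H
E(N, j) = 5/(2*j) (E(N, j) = (-2 + (6 + (-4 + 5)²))/(j + j) = (-2 + (6 + 1²))/((2*j)) = (-2 + (6 + 1))*(1/(2*j)) = (-2 + 7)*(1/(2*j)) = 5*(1/(2*j)) = 5/(2*j))
1/((-16*a)*E(6, 4)) = 1/((-16*38)*((5/2)/4)) = 1/(-1520/4) = 1/(-608*5/8) = 1/(-380) = -1/380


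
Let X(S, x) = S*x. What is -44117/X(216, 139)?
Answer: -44117/30024 ≈ -1.4694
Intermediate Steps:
-44117/X(216, 139) = -44117/(216*139) = -44117/30024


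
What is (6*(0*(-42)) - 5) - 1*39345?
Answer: -39350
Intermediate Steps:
(6*(0*(-42)) - 5) - 1*39345 = (6*0 - 5) - 39345 = (0 - 5) - 39345 = -5 - 39345 = -39350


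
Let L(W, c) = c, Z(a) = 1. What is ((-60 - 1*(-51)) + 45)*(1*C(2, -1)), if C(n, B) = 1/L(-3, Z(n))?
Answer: 36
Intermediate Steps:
C(n, B) = 1 (C(n, B) = 1/1 = 1)
((-60 - 1*(-51)) + 45)*(1*C(2, -1)) = ((-60 - 1*(-51)) + 45)*(1*1) = ((-60 + 51) + 45)*1 = (-9 + 45)*1 = 36*1 = 36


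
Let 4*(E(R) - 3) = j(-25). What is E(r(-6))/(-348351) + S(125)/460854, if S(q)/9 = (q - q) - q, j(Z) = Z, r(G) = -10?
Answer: -86754911/35675322612 ≈ -0.0024318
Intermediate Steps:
E(R) = -13/4 (E(R) = 3 + (¼)*(-25) = 3 - 25/4 = -13/4)
S(q) = -9*q (S(q) = 9*((q - q) - q) = 9*(0 - q) = 9*(-q) = -9*q)
E(r(-6))/(-348351) + S(125)/460854 = -13/4/(-348351) - 9*125/460854 = -13/4*(-1/348351) - 1125*1/460854 = 13/1393404 - 125/51206 = -86754911/35675322612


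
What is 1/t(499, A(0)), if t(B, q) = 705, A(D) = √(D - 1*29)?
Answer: 1/705 ≈ 0.0014184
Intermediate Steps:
A(D) = √(-29 + D) (A(D) = √(D - 29) = √(-29 + D))
1/t(499, A(0)) = 1/705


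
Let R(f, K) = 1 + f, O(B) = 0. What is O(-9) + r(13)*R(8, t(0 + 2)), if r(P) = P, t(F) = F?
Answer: 117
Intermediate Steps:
O(-9) + r(13)*R(8, t(0 + 2)) = 0 + 13*(1 + 8) = 0 + 13*9 = 0 + 117 = 117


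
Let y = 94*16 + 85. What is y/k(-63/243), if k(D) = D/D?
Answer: 1589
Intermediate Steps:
k(D) = 1
y = 1589 (y = 1504 + 85 = 1589)
y/k(-63/243) = 1589/1 = 1589*1 = 1589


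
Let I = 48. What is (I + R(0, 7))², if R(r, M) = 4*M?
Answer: 5776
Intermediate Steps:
(I + R(0, 7))² = (48 + 4*7)² = (48 + 28)² = 76² = 5776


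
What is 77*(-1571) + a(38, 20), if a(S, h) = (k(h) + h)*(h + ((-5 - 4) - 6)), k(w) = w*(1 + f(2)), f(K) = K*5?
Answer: -119767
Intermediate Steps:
f(K) = 5*K
k(w) = 11*w (k(w) = w*(1 + 5*2) = w*(1 + 10) = w*11 = 11*w)
a(S, h) = 12*h*(-15 + h) (a(S, h) = (11*h + h)*(h + ((-5 - 4) - 6)) = (12*h)*(h + (-9 - 6)) = (12*h)*(h - 15) = (12*h)*(-15 + h) = 12*h*(-15 + h))
77*(-1571) + a(38, 20) = 77*(-1571) + 12*20*(-15 + 20) = -120967 + 12*20*5 = -120967 + 1200 = -119767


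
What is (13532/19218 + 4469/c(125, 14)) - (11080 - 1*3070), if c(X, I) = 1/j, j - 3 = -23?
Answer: -935813744/9609 ≈ -97389.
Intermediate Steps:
j = -20 (j = 3 - 23 = -20)
c(X, I) = -1/20 (c(X, I) = 1/(-20) = -1/20)
(13532/19218 + 4469/c(125, 14)) - (11080 - 1*3070) = (13532/19218 + 4469/(-1/20)) - (11080 - 1*3070) = (13532*(1/19218) + 4469*(-20)) - (11080 - 3070) = (6766/9609 - 89380) - 1*8010 = -858845654/9609 - 8010 = -935813744/9609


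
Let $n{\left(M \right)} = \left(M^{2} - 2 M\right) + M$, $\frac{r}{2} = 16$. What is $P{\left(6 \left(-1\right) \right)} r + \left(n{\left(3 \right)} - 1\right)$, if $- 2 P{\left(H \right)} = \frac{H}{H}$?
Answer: $-11$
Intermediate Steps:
$r = 32$ ($r = 2 \cdot 16 = 32$)
$P{\left(H \right)} = - \frac{1}{2}$ ($P{\left(H \right)} = - \frac{H \frac{1}{H}}{2} = \left(- \frac{1}{2}\right) 1 = - \frac{1}{2}$)
$n{\left(M \right)} = M^{2} - M$
$P{\left(6 \left(-1\right) \right)} r + \left(n{\left(3 \right)} - 1\right) = \left(- \frac{1}{2}\right) 32 + \left(3 \left(-1 + 3\right) - 1\right) = -16 + \left(3 \cdot 2 - 1\right) = -16 + \left(6 - 1\right) = -16 + 5 = -11$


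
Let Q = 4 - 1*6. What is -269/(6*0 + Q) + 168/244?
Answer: 16493/122 ≈ 135.19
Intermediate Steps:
Q = -2 (Q = 4 - 6 = -2)
-269/(6*0 + Q) + 168/244 = -269/(6*0 - 2) + 168/244 = -269/(0 - 2) + 168*(1/244) = -269/(-2) + 42/61 = -269*(-½) + 42/61 = 269/2 + 42/61 = 16493/122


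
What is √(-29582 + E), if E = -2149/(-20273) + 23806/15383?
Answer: I*√2876877548618098800247/311859559 ≈ 171.99*I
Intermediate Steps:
E = 515677105/311859559 (E = -2149*(-1/20273) + 23806*(1/15383) = 2149/20273 + 23806/15383 = 515677105/311859559 ≈ 1.6536)
√(-29582 + E) = √(-29582 + 515677105/311859559) = √(-9224913797233/311859559) = I*√2876877548618098800247/311859559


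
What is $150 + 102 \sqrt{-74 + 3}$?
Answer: $150 + 102 i \sqrt{71} \approx 150.0 + 859.47 i$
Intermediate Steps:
$150 + 102 \sqrt{-74 + 3} = 150 + 102 \sqrt{-71} = 150 + 102 i \sqrt{71}$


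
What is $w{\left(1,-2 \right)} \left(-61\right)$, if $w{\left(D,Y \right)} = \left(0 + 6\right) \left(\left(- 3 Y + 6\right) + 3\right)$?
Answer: $-5490$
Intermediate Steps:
$w{\left(D,Y \right)} = 54 - 18 Y$ ($w{\left(D,Y \right)} = 6 \left(\left(6 - 3 Y\right) + 3\right) = 6 \left(9 - 3 Y\right) = 54 - 18 Y$)
$w{\left(1,-2 \right)} \left(-61\right) = \left(54 - -36\right) \left(-61\right) = \left(54 + 36\right) \left(-61\right) = 90 \left(-61\right) = -5490$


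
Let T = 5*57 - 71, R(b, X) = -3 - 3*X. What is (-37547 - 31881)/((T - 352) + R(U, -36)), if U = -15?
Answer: 69428/33 ≈ 2103.9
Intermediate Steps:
T = 214 (T = 285 - 71 = 214)
(-37547 - 31881)/((T - 352) + R(U, -36)) = (-37547 - 31881)/((214 - 352) + (-3 - 3*(-36))) = -69428/(-138 + (-3 + 108)) = -69428/(-138 + 105) = -69428/(-33) = -69428*(-1/33) = 69428/33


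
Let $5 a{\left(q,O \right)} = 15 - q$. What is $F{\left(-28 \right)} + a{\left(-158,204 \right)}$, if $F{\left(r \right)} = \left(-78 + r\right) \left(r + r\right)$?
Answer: $\frac{29853}{5} \approx 5970.6$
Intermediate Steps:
$a{\left(q,O \right)} = 3 - \frac{q}{5}$ ($a{\left(q,O \right)} = \frac{15 - q}{5} = 3 - \frac{q}{5}$)
$F{\left(r \right)} = 2 r \left(-78 + r\right)$ ($F{\left(r \right)} = \left(-78 + r\right) 2 r = 2 r \left(-78 + r\right)$)
$F{\left(-28 \right)} + a{\left(-158,204 \right)} = 2 \left(-28\right) \left(-78 - 28\right) + \left(3 - - \frac{158}{5}\right) = 2 \left(-28\right) \left(-106\right) + \left(3 + \frac{158}{5}\right) = 5936 + \frac{173}{5} = \frac{29853}{5}$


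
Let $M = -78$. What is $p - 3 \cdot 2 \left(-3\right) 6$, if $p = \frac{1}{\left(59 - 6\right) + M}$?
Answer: $\frac{2699}{25} \approx 107.96$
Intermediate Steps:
$p = - \frac{1}{25}$ ($p = \frac{1}{\left(59 - 6\right) - 78} = \frac{1}{53 - 78} = \frac{1}{-25} = - \frac{1}{25} \approx -0.04$)
$p - 3 \cdot 2 \left(-3\right) 6 = - \frac{1}{25} - 3 \cdot 2 \left(-3\right) 6 = - \frac{1}{25} - 3 \left(\left(-6\right) 6\right) = - \frac{1}{25} - -108 = - \frac{1}{25} + 108 = \frac{2699}{25}$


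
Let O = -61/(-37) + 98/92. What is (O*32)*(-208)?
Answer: -15372032/851 ≈ -18064.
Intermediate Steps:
O = 4619/1702 (O = -61*(-1/37) + 98*(1/92) = 61/37 + 49/46 = 4619/1702 ≈ 2.7139)
(O*32)*(-208) = ((4619/1702)*32)*(-208) = (73904/851)*(-208) = -15372032/851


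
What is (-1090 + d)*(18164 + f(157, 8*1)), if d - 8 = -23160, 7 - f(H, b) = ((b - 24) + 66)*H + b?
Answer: -250007746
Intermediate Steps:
f(H, b) = 7 - b - H*(42 + b) (f(H, b) = 7 - (((b - 24) + 66)*H + b) = 7 - (((-24 + b) + 66)*H + b) = 7 - ((42 + b)*H + b) = 7 - (H*(42 + b) + b) = 7 - (b + H*(42 + b)) = 7 + (-b - H*(42 + b)) = 7 - b - H*(42 + b))
d = -23152 (d = 8 - 23160 = -23152)
(-1090 + d)*(18164 + f(157, 8*1)) = (-1090 - 23152)*(18164 + (7 - 8 - 42*157 - 1*157*8*1)) = -24242*(18164 + (7 - 1*8 - 6594 - 1*157*8)) = -24242*(18164 + (7 - 8 - 6594 - 1256)) = -24242*(18164 - 7851) = -24242*10313 = -250007746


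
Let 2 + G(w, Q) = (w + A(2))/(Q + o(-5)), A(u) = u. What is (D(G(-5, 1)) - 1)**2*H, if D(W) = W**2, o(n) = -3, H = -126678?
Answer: -570051/8 ≈ -71256.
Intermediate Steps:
G(w, Q) = -2 + (2 + w)/(-3 + Q) (G(w, Q) = -2 + (w + 2)/(Q - 3) = -2 + (2 + w)/(-3 + Q))
(D(G(-5, 1)) - 1)**2*H = (((8 - 5 - 2*1)/(-3 + 1))**2 - 1)**2*(-126678) = (((8 - 5 - 2)/(-2))**2 - 1)**2*(-126678) = ((-1/2*1)**2 - 1)**2*(-126678) = ((-1/2)**2 - 1)**2*(-126678) = (1/4 - 1)**2*(-126678) = (-3/4)**2*(-126678) = (9/16)*(-126678) = -570051/8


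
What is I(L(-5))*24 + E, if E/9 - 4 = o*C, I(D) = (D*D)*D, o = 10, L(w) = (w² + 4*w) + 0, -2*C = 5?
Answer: 2811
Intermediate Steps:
C = -5/2 (C = -½*5 = -5/2 ≈ -2.5000)
L(w) = w² + 4*w
I(D) = D³ (I(D) = D²*D = D³)
E = -189 (E = 36 + 9*(10*(-5/2)) = 36 + 9*(-25) = 36 - 225 = -189)
I(L(-5))*24 + E = (-5*(4 - 5))³*24 - 189 = (-5*(-1))³*24 - 189 = 5³*24 - 189 = 125*24 - 189 = 3000 - 189 = 2811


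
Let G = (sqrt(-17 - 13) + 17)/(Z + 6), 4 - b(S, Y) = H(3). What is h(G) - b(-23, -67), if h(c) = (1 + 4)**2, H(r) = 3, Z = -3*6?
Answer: 24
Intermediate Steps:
Z = -18
b(S, Y) = 1 (b(S, Y) = 4 - 1*3 = 4 - 3 = 1)
G = -17/12 - I*sqrt(30)/12 (G = (sqrt(-17 - 13) + 17)/(-18 + 6) = (sqrt(-30) + 17)/(-12) = (I*sqrt(30) + 17)*(-1/12) = (17 + I*sqrt(30))*(-1/12) = -17/12 - I*sqrt(30)/12 ≈ -1.4167 - 0.45644*I)
h(c) = 25 (h(c) = 5**2 = 25)
h(G) - b(-23, -67) = 25 - 1*1 = 25 - 1 = 24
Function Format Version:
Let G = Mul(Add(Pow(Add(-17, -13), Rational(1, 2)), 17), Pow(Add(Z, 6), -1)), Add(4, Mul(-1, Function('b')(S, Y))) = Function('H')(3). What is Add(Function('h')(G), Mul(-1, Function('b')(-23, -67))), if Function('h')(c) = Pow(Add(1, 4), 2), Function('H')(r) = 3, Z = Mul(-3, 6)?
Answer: 24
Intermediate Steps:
Z = -18
Function('b')(S, Y) = 1 (Function('b')(S, Y) = Add(4, Mul(-1, 3)) = Add(4, -3) = 1)
G = Add(Rational(-17, 12), Mul(Rational(-1, 12), I, Pow(30, Rational(1, 2)))) (G = Mul(Add(Pow(Add(-17, -13), Rational(1, 2)), 17), Pow(Add(-18, 6), -1)) = Mul(Add(Pow(-30, Rational(1, 2)), 17), Pow(-12, -1)) = Mul(Add(Mul(I, Pow(30, Rational(1, 2))), 17), Rational(-1, 12)) = Mul(Add(17, Mul(I, Pow(30, Rational(1, 2)))), Rational(-1, 12)) = Add(Rational(-17, 12), Mul(Rational(-1, 12), I, Pow(30, Rational(1, 2)))) ≈ Add(-1.4167, Mul(-0.45644, I)))
Function('h')(c) = 25 (Function('h')(c) = Pow(5, 2) = 25)
Add(Function('h')(G), Mul(-1, Function('b')(-23, -67))) = Add(25, Mul(-1, 1)) = Add(25, -1) = 24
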